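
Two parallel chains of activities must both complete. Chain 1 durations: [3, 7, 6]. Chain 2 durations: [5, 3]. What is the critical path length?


Path A total = 3 + 7 + 6 = 16
Path B total = 5 + 3 = 8
Critical path = longest path = max(16, 8) = 16

16


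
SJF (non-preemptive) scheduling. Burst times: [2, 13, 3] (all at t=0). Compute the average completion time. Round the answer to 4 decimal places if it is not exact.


SJF order (ascending): [2, 3, 13]
Completion times:
  Job 1: burst=2, C=2
  Job 2: burst=3, C=5
  Job 3: burst=13, C=18
Average completion = 25/3 = 8.3333

8.3333


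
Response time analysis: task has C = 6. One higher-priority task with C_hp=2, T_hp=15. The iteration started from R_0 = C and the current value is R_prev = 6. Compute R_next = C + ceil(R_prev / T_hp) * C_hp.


R_next = C + ceil(R_prev / T_hp) * C_hp
ceil(6 / 15) = ceil(0.4) = 1
Interference = 1 * 2 = 2
R_next = 6 + 2 = 8

8


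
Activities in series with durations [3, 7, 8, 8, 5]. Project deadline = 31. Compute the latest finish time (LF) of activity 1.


LF(activity 1) = deadline - sum of successor durations
Successors: activities 2 through 5 with durations [7, 8, 8, 5]
Sum of successor durations = 28
LF = 31 - 28 = 3

3


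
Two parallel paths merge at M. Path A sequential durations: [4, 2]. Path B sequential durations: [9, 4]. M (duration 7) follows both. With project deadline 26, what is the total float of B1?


Forward pass: ES(B1) = sum of predecessors on chain B = 0
EF = ES + duration = 0 + 9 = 9
Backward pass: LF(M) = deadline = 26; LS(M) = 26 - 7 = 19
LF(B1) = LS(M) - sum(successors on chain B) = 19 - 4 = 15
LS = LF - duration = 15 - 9 = 6
Total float = LS - ES = 6 - 0 = 6

6


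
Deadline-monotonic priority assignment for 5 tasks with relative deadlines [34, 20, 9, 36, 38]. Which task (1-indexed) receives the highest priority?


Sort tasks by relative deadline (ascending):
  Task 3: deadline = 9
  Task 2: deadline = 20
  Task 1: deadline = 34
  Task 4: deadline = 36
  Task 5: deadline = 38
Priority order (highest first): [3, 2, 1, 4, 5]
Highest priority task = 3

3


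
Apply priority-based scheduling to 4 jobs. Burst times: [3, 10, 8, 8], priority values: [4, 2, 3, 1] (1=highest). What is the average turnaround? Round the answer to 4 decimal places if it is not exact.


Sort by priority (ascending = highest first):
Order: [(1, 8), (2, 10), (3, 8), (4, 3)]
Completion times:
  Priority 1, burst=8, C=8
  Priority 2, burst=10, C=18
  Priority 3, burst=8, C=26
  Priority 4, burst=3, C=29
Average turnaround = 81/4 = 20.25

20.25


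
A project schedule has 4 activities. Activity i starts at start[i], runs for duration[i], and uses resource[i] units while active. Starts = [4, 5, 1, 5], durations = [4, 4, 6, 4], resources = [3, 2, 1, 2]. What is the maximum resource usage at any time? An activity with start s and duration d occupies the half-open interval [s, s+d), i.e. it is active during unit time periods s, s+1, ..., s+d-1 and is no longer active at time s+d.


Each activity i is active on [start_i, start_i + duration_i).
Compute total resource usage per time slot:
  t=0: active resources = [], total = 0
  t=1: active resources = [1], total = 1
  t=2: active resources = [1], total = 1
  t=3: active resources = [1], total = 1
  t=4: active resources = [3, 1], total = 4
  t=5: active resources = [3, 2, 1, 2], total = 8
  t=6: active resources = [3, 2, 1, 2], total = 8
  t=7: active resources = [3, 2, 2], total = 7
  t=8: active resources = [2, 2], total = 4
Peak resource demand = 8

8


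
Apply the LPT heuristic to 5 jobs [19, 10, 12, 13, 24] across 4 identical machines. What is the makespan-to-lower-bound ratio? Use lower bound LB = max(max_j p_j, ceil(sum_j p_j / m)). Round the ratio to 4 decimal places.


LPT order: [24, 19, 13, 12, 10]
Machine loads after assignment: [24, 19, 13, 22]
LPT makespan = 24
Lower bound = max(max_job, ceil(total/4)) = max(24, 20) = 24
Ratio = 24 / 24 = 1.0

1.0


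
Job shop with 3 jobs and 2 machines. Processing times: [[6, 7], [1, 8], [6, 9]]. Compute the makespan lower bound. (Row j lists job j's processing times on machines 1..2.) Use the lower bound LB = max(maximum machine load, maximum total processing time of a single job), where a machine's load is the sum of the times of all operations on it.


Machine loads:
  Machine 1: 6 + 1 + 6 = 13
  Machine 2: 7 + 8 + 9 = 24
Max machine load = 24
Job totals:
  Job 1: 13
  Job 2: 9
  Job 3: 15
Max job total = 15
Lower bound = max(24, 15) = 24

24


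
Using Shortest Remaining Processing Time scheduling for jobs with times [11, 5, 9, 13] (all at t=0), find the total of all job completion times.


Since all jobs arrive at t=0, SRPT equals SPT ordering.
SPT order: [5, 9, 11, 13]
Completion times:
  Job 1: p=5, C=5
  Job 2: p=9, C=14
  Job 3: p=11, C=25
  Job 4: p=13, C=38
Total completion time = 5 + 14 + 25 + 38 = 82

82


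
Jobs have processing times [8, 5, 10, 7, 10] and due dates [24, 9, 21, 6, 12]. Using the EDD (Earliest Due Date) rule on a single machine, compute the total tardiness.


Sort by due date (EDD order): [(7, 6), (5, 9), (10, 12), (10, 21), (8, 24)]
Compute completion times and tardiness:
  Job 1: p=7, d=6, C=7, tardiness=max(0,7-6)=1
  Job 2: p=5, d=9, C=12, tardiness=max(0,12-9)=3
  Job 3: p=10, d=12, C=22, tardiness=max(0,22-12)=10
  Job 4: p=10, d=21, C=32, tardiness=max(0,32-21)=11
  Job 5: p=8, d=24, C=40, tardiness=max(0,40-24)=16
Total tardiness = 41

41


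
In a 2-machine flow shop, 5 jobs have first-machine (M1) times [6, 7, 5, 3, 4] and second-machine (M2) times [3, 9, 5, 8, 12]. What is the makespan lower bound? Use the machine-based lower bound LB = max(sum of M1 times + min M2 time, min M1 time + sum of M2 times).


LB1 = sum(M1 times) + min(M2 times) = 25 + 3 = 28
LB2 = min(M1 times) + sum(M2 times) = 3 + 37 = 40
Lower bound = max(LB1, LB2) = max(28, 40) = 40

40


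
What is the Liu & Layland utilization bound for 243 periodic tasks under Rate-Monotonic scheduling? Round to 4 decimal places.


Compute 2^(1/243) = 1.0028565297
Subtract 1: 1.0028565297 - 1 = 0.0028565297
Multiply by n: 243 * 0.0028565297 = 0.6941367171
Round to 4 dp: 0.6941

0.6941


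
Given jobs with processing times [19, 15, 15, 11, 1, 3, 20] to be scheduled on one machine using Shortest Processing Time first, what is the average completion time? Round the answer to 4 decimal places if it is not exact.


Sort jobs by processing time (SPT order): [1, 3, 11, 15, 15, 19, 20]
Compute completion times sequentially:
  Job 1: processing = 1, completes at 1
  Job 2: processing = 3, completes at 4
  Job 3: processing = 11, completes at 15
  Job 4: processing = 15, completes at 30
  Job 5: processing = 15, completes at 45
  Job 6: processing = 19, completes at 64
  Job 7: processing = 20, completes at 84
Sum of completion times = 243
Average completion time = 243/7 = 34.7143

34.7143


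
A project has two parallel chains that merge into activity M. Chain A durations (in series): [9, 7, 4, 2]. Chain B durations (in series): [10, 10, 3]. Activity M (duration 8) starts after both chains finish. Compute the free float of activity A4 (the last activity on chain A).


ES(A4) = sum of predecessors on chain A = 20
EF(A4) = ES + duration = 20 + 2 = 22
Successor of A4 is M. ES(M) = max(sum(A), sum(B)) = max(22, 23) = 23
Free float = ES(successor) - EF(current) = 23 - 22 = 1

1


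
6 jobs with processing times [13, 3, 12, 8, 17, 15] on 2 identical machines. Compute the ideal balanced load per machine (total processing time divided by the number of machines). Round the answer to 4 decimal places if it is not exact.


Total processing time = 13 + 3 + 12 + 8 + 17 + 15 = 68
Number of machines = 2
Ideal balanced load = 68 / 2 = 34.0

34.0


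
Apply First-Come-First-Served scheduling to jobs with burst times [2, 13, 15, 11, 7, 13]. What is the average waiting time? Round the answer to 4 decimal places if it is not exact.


FCFS order (as given): [2, 13, 15, 11, 7, 13]
Waiting times:
  Job 1: wait = 0
  Job 2: wait = 2
  Job 3: wait = 15
  Job 4: wait = 30
  Job 5: wait = 41
  Job 6: wait = 48
Sum of waiting times = 136
Average waiting time = 136/6 = 22.6667

22.6667


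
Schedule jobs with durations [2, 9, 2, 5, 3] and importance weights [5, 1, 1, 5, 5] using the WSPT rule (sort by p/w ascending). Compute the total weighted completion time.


Compute p/w ratios and sort ascending (WSPT): [(2, 5), (3, 5), (5, 5), (2, 1), (9, 1)]
Compute weighted completion times:
  Job (p=2,w=5): C=2, w*C=5*2=10
  Job (p=3,w=5): C=5, w*C=5*5=25
  Job (p=5,w=5): C=10, w*C=5*10=50
  Job (p=2,w=1): C=12, w*C=1*12=12
  Job (p=9,w=1): C=21, w*C=1*21=21
Total weighted completion time = 118

118


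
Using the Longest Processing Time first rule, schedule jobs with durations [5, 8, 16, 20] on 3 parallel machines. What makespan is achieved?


Sort jobs in decreasing order (LPT): [20, 16, 8, 5]
Assign each job to the least loaded machine:
  Machine 1: jobs [20], load = 20
  Machine 2: jobs [16], load = 16
  Machine 3: jobs [8, 5], load = 13
Makespan = max load = 20

20


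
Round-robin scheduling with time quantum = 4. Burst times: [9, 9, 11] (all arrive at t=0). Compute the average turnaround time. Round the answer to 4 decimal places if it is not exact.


Time quantum = 4
Execution trace:
  J1 runs 4 units, time = 4
  J2 runs 4 units, time = 8
  J3 runs 4 units, time = 12
  J1 runs 4 units, time = 16
  J2 runs 4 units, time = 20
  J3 runs 4 units, time = 24
  J1 runs 1 units, time = 25
  J2 runs 1 units, time = 26
  J3 runs 3 units, time = 29
Finish times: [25, 26, 29]
Average turnaround = 80/3 = 26.6667

26.6667


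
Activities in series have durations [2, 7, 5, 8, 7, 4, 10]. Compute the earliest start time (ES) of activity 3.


Activity 3 starts after activities 1 through 2 complete.
Predecessor durations: [2, 7]
ES = 2 + 7 = 9

9


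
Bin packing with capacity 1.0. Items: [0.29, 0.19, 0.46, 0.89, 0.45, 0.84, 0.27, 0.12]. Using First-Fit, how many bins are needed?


Place items sequentially using First-Fit:
  Item 0.29 -> new Bin 1
  Item 0.19 -> Bin 1 (now 0.48)
  Item 0.46 -> Bin 1 (now 0.94)
  Item 0.89 -> new Bin 2
  Item 0.45 -> new Bin 3
  Item 0.84 -> new Bin 4
  Item 0.27 -> Bin 3 (now 0.72)
  Item 0.12 -> Bin 3 (now 0.84)
Total bins used = 4

4


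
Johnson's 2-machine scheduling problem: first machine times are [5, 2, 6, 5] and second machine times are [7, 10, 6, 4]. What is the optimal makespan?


Apply Johnson's rule:
  Group 1 (a <= b): [(2, 2, 10), (1, 5, 7), (3, 6, 6)]
  Group 2 (a > b): [(4, 5, 4)]
Optimal job order: [2, 1, 3, 4]
Schedule:
  Job 2: M1 done at 2, M2 done at 12
  Job 1: M1 done at 7, M2 done at 19
  Job 3: M1 done at 13, M2 done at 25
  Job 4: M1 done at 18, M2 done at 29
Makespan = 29

29


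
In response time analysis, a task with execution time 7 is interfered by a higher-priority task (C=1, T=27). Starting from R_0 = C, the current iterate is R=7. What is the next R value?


R_next = C + ceil(R_prev / T_hp) * C_hp
ceil(7 / 27) = ceil(0.2593) = 1
Interference = 1 * 1 = 1
R_next = 7 + 1 = 8

8


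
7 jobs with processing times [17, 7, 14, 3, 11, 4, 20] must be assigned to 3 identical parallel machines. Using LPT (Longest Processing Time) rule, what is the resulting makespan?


Sort jobs in decreasing order (LPT): [20, 17, 14, 11, 7, 4, 3]
Assign each job to the least loaded machine:
  Machine 1: jobs [20, 4, 3], load = 27
  Machine 2: jobs [17, 7], load = 24
  Machine 3: jobs [14, 11], load = 25
Makespan = max load = 27

27


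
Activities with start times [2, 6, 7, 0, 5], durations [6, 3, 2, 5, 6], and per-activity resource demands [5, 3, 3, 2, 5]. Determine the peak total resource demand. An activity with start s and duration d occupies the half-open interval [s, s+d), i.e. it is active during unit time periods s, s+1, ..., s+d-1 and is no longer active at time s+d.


Each activity i is active on [start_i, start_i + duration_i).
Compute total resource usage per time slot:
  t=0: active resources = [2], total = 2
  t=1: active resources = [2], total = 2
  t=2: active resources = [5, 2], total = 7
  t=3: active resources = [5, 2], total = 7
  t=4: active resources = [5, 2], total = 7
  t=5: active resources = [5, 5], total = 10
  t=6: active resources = [5, 3, 5], total = 13
  t=7: active resources = [5, 3, 3, 5], total = 16
  t=8: active resources = [3, 3, 5], total = 11
  t=9: active resources = [5], total = 5
  t=10: active resources = [5], total = 5
Peak resource demand = 16

16


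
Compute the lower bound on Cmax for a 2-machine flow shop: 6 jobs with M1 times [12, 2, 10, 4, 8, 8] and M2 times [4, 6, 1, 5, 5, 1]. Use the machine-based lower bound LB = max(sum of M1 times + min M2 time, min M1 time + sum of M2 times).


LB1 = sum(M1 times) + min(M2 times) = 44 + 1 = 45
LB2 = min(M1 times) + sum(M2 times) = 2 + 22 = 24
Lower bound = max(LB1, LB2) = max(45, 24) = 45

45


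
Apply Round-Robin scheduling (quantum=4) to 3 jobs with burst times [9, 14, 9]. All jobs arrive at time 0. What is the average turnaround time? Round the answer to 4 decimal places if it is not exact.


Time quantum = 4
Execution trace:
  J1 runs 4 units, time = 4
  J2 runs 4 units, time = 8
  J3 runs 4 units, time = 12
  J1 runs 4 units, time = 16
  J2 runs 4 units, time = 20
  J3 runs 4 units, time = 24
  J1 runs 1 units, time = 25
  J2 runs 4 units, time = 29
  J3 runs 1 units, time = 30
  J2 runs 2 units, time = 32
Finish times: [25, 32, 30]
Average turnaround = 87/3 = 29.0

29.0


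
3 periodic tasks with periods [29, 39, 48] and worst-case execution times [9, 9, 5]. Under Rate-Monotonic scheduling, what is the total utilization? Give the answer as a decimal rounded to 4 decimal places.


Compute individual utilizations (exact fractions):
  Task 1: C/T = 9/29 (approx. 0.3103)
  Task 2: C/T = 9/39 = 3/13 (approx. 0.2308)
  Task 3: C/T = 5/48 (approx. 0.1042)
Total utilization U = 9/29 + 3/13 + 5/48 = 11677/18096
Rounded to 4 decimal places: U = 0.6453
RM (Liu & Layland) bound for 3 tasks = 0.779763; compare with U = 11677/18096 (approx. 0.645281)
U <= bound, so schedulable by RM sufficient condition.

0.6453


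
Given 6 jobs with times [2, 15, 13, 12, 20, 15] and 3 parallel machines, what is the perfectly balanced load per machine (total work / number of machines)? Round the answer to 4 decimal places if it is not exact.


Total processing time = 2 + 15 + 13 + 12 + 20 + 15 = 77
Number of machines = 3
Ideal balanced load = 77 / 3 = 25.6667

25.6667


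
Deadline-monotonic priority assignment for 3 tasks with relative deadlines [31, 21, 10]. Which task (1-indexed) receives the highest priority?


Sort tasks by relative deadline (ascending):
  Task 3: deadline = 10
  Task 2: deadline = 21
  Task 1: deadline = 31
Priority order (highest first): [3, 2, 1]
Highest priority task = 3

3


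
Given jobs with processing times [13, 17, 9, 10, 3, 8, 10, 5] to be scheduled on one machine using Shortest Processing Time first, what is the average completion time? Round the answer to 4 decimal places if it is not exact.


Sort jobs by processing time (SPT order): [3, 5, 8, 9, 10, 10, 13, 17]
Compute completion times sequentially:
  Job 1: processing = 3, completes at 3
  Job 2: processing = 5, completes at 8
  Job 3: processing = 8, completes at 16
  Job 4: processing = 9, completes at 25
  Job 5: processing = 10, completes at 35
  Job 6: processing = 10, completes at 45
  Job 7: processing = 13, completes at 58
  Job 8: processing = 17, completes at 75
Sum of completion times = 265
Average completion time = 265/8 = 33.125

33.125


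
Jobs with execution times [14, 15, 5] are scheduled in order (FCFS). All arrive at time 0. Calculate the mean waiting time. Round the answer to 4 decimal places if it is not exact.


FCFS order (as given): [14, 15, 5]
Waiting times:
  Job 1: wait = 0
  Job 2: wait = 14
  Job 3: wait = 29
Sum of waiting times = 43
Average waiting time = 43/3 = 14.3333

14.3333


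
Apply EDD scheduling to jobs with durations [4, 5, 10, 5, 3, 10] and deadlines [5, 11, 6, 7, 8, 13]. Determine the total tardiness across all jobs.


Sort by due date (EDD order): [(4, 5), (10, 6), (5, 7), (3, 8), (5, 11), (10, 13)]
Compute completion times and tardiness:
  Job 1: p=4, d=5, C=4, tardiness=max(0,4-5)=0
  Job 2: p=10, d=6, C=14, tardiness=max(0,14-6)=8
  Job 3: p=5, d=7, C=19, tardiness=max(0,19-7)=12
  Job 4: p=3, d=8, C=22, tardiness=max(0,22-8)=14
  Job 5: p=5, d=11, C=27, tardiness=max(0,27-11)=16
  Job 6: p=10, d=13, C=37, tardiness=max(0,37-13)=24
Total tardiness = 74

74


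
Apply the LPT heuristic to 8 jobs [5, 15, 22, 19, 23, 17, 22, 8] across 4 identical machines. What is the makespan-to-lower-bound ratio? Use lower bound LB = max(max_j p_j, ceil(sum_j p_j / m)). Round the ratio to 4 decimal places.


LPT order: [23, 22, 22, 19, 17, 15, 8, 5]
Machine loads after assignment: [28, 37, 30, 36]
LPT makespan = 37
Lower bound = max(max_job, ceil(total/4)) = max(23, 33) = 33
Ratio = 37 / 33 = 1.1212

1.1212


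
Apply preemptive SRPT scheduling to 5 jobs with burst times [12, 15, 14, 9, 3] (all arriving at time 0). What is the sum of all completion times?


Since all jobs arrive at t=0, SRPT equals SPT ordering.
SPT order: [3, 9, 12, 14, 15]
Completion times:
  Job 1: p=3, C=3
  Job 2: p=9, C=12
  Job 3: p=12, C=24
  Job 4: p=14, C=38
  Job 5: p=15, C=53
Total completion time = 3 + 12 + 24 + 38 + 53 = 130

130


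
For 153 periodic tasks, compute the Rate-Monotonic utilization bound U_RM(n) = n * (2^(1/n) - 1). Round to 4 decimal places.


Compute 2^(1/153) = 1.0045406514
Subtract 1: 1.0045406514 - 1 = 0.0045406514
Multiply by n: 153 * 0.0045406514 = 0.6947196642
Round to 4 dp: 0.6947

0.6947


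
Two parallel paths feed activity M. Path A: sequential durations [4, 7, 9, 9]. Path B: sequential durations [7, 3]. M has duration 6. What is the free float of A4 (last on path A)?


ES(A4) = sum of predecessors on chain A = 20
EF(A4) = ES + duration = 20 + 9 = 29
Successor of A4 is M. ES(M) = max(sum(A), sum(B)) = max(29, 10) = 29
Free float = ES(successor) - EF(current) = 29 - 29 = 0

0


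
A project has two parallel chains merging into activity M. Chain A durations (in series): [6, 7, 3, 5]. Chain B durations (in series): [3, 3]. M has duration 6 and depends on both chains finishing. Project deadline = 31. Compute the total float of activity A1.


Forward pass: ES(A1) = sum of predecessors on chain A = 0
EF = ES + duration = 0 + 6 = 6
Backward pass: LF(M) = deadline = 31; LS(M) = 31 - 6 = 25
LF(A1) = LS(M) - sum(successors on chain A) = 25 - 15 = 10
LS = LF - duration = 10 - 6 = 4
Total float = LS - ES = 4 - 0 = 4

4


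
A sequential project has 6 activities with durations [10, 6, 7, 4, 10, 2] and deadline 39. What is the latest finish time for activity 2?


LF(activity 2) = deadline - sum of successor durations
Successors: activities 3 through 6 with durations [7, 4, 10, 2]
Sum of successor durations = 23
LF = 39 - 23 = 16

16


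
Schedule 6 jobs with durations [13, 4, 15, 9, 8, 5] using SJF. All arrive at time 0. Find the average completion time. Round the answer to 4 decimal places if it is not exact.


SJF order (ascending): [4, 5, 8, 9, 13, 15]
Completion times:
  Job 1: burst=4, C=4
  Job 2: burst=5, C=9
  Job 3: burst=8, C=17
  Job 4: burst=9, C=26
  Job 5: burst=13, C=39
  Job 6: burst=15, C=54
Average completion = 149/6 = 24.8333

24.8333


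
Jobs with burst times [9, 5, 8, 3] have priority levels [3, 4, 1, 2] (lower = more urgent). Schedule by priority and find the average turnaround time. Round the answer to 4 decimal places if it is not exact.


Sort by priority (ascending = highest first):
Order: [(1, 8), (2, 3), (3, 9), (4, 5)]
Completion times:
  Priority 1, burst=8, C=8
  Priority 2, burst=3, C=11
  Priority 3, burst=9, C=20
  Priority 4, burst=5, C=25
Average turnaround = 64/4 = 16.0

16.0


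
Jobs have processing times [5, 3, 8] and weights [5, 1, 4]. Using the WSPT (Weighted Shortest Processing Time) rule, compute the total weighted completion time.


Compute p/w ratios and sort ascending (WSPT): [(5, 5), (8, 4), (3, 1)]
Compute weighted completion times:
  Job (p=5,w=5): C=5, w*C=5*5=25
  Job (p=8,w=4): C=13, w*C=4*13=52
  Job (p=3,w=1): C=16, w*C=1*16=16
Total weighted completion time = 93

93


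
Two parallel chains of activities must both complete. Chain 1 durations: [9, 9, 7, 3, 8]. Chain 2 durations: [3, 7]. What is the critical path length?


Path A total = 9 + 9 + 7 + 3 + 8 = 36
Path B total = 3 + 7 = 10
Critical path = longest path = max(36, 10) = 36

36


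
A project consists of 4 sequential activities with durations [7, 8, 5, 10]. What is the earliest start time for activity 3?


Activity 3 starts after activities 1 through 2 complete.
Predecessor durations: [7, 8]
ES = 7 + 8 = 15

15


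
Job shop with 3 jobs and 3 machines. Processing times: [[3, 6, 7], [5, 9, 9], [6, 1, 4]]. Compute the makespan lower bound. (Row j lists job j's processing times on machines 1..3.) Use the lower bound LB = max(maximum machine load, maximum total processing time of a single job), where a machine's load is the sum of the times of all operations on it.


Machine loads:
  Machine 1: 3 + 5 + 6 = 14
  Machine 2: 6 + 9 + 1 = 16
  Machine 3: 7 + 9 + 4 = 20
Max machine load = 20
Job totals:
  Job 1: 16
  Job 2: 23
  Job 3: 11
Max job total = 23
Lower bound = max(20, 23) = 23

23


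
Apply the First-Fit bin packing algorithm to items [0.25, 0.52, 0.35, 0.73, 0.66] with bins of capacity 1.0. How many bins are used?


Place items sequentially using First-Fit:
  Item 0.25 -> new Bin 1
  Item 0.52 -> Bin 1 (now 0.77)
  Item 0.35 -> new Bin 2
  Item 0.73 -> new Bin 3
  Item 0.66 -> new Bin 4
Total bins used = 4

4


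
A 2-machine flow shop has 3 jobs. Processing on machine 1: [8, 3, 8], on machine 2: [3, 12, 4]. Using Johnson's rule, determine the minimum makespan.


Apply Johnson's rule:
  Group 1 (a <= b): [(2, 3, 12)]
  Group 2 (a > b): [(3, 8, 4), (1, 8, 3)]
Optimal job order: [2, 3, 1]
Schedule:
  Job 2: M1 done at 3, M2 done at 15
  Job 3: M1 done at 11, M2 done at 19
  Job 1: M1 done at 19, M2 done at 22
Makespan = 22

22


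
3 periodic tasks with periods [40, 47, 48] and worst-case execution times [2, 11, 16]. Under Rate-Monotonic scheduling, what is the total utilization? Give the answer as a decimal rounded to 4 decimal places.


Compute individual utilizations (exact fractions):
  Task 1: C/T = 2/40 = 1/20 (approx. 0.05)
  Task 2: C/T = 11/47 (approx. 0.234)
  Task 3: C/T = 16/48 = 1/3 (approx. 0.3333)
Total utilization U = 1/20 + 11/47 + 1/3 = 1741/2820
Rounded to 4 decimal places: U = 0.6174
RM (Liu & Layland) bound for 3 tasks = 0.779763; compare with U = 1741/2820 (approx. 0.617376)
U <= bound, so schedulable by RM sufficient condition.

0.6174


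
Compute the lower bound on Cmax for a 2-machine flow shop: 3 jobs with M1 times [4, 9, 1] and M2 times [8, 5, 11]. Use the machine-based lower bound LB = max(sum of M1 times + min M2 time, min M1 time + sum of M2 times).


LB1 = sum(M1 times) + min(M2 times) = 14 + 5 = 19
LB2 = min(M1 times) + sum(M2 times) = 1 + 24 = 25
Lower bound = max(LB1, LB2) = max(19, 25) = 25

25


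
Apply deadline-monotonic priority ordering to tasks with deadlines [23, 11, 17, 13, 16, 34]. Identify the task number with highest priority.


Sort tasks by relative deadline (ascending):
  Task 2: deadline = 11
  Task 4: deadline = 13
  Task 5: deadline = 16
  Task 3: deadline = 17
  Task 1: deadline = 23
  Task 6: deadline = 34
Priority order (highest first): [2, 4, 5, 3, 1, 6]
Highest priority task = 2

2


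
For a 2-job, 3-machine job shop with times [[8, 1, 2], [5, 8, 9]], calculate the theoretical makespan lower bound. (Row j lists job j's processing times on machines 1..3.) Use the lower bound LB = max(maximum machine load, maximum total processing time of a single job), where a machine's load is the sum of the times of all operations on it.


Machine loads:
  Machine 1: 8 + 5 = 13
  Machine 2: 1 + 8 = 9
  Machine 3: 2 + 9 = 11
Max machine load = 13
Job totals:
  Job 1: 11
  Job 2: 22
Max job total = 22
Lower bound = max(13, 22) = 22

22


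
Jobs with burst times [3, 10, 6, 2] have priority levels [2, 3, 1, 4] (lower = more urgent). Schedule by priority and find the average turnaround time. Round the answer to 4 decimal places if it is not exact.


Sort by priority (ascending = highest first):
Order: [(1, 6), (2, 3), (3, 10), (4, 2)]
Completion times:
  Priority 1, burst=6, C=6
  Priority 2, burst=3, C=9
  Priority 3, burst=10, C=19
  Priority 4, burst=2, C=21
Average turnaround = 55/4 = 13.75

13.75


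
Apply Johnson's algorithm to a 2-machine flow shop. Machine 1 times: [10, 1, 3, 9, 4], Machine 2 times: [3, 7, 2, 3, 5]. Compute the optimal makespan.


Apply Johnson's rule:
  Group 1 (a <= b): [(2, 1, 7), (5, 4, 5)]
  Group 2 (a > b): [(1, 10, 3), (4, 9, 3), (3, 3, 2)]
Optimal job order: [2, 5, 1, 4, 3]
Schedule:
  Job 2: M1 done at 1, M2 done at 8
  Job 5: M1 done at 5, M2 done at 13
  Job 1: M1 done at 15, M2 done at 18
  Job 4: M1 done at 24, M2 done at 27
  Job 3: M1 done at 27, M2 done at 29
Makespan = 29

29


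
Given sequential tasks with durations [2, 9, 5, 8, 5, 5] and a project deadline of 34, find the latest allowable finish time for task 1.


LF(activity 1) = deadline - sum of successor durations
Successors: activities 2 through 6 with durations [9, 5, 8, 5, 5]
Sum of successor durations = 32
LF = 34 - 32 = 2

2


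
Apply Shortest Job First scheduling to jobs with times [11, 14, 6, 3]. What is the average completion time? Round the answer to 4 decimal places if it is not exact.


SJF order (ascending): [3, 6, 11, 14]
Completion times:
  Job 1: burst=3, C=3
  Job 2: burst=6, C=9
  Job 3: burst=11, C=20
  Job 4: burst=14, C=34
Average completion = 66/4 = 16.5

16.5


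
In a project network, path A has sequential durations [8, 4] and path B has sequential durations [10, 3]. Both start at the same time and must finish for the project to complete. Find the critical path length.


Path A total = 8 + 4 = 12
Path B total = 10 + 3 = 13
Critical path = longest path = max(12, 13) = 13

13


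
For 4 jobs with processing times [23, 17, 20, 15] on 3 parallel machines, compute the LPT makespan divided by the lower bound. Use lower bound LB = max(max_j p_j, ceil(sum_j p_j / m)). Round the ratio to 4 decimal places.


LPT order: [23, 20, 17, 15]
Machine loads after assignment: [23, 20, 32]
LPT makespan = 32
Lower bound = max(max_job, ceil(total/3)) = max(23, 25) = 25
Ratio = 32 / 25 = 1.28

1.28


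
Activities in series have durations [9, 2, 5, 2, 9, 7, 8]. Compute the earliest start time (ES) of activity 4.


Activity 4 starts after activities 1 through 3 complete.
Predecessor durations: [9, 2, 5]
ES = 9 + 2 + 5 = 16

16


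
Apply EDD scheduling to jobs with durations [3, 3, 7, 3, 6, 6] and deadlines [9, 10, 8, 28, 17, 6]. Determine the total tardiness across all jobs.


Sort by due date (EDD order): [(6, 6), (7, 8), (3, 9), (3, 10), (6, 17), (3, 28)]
Compute completion times and tardiness:
  Job 1: p=6, d=6, C=6, tardiness=max(0,6-6)=0
  Job 2: p=7, d=8, C=13, tardiness=max(0,13-8)=5
  Job 3: p=3, d=9, C=16, tardiness=max(0,16-9)=7
  Job 4: p=3, d=10, C=19, tardiness=max(0,19-10)=9
  Job 5: p=6, d=17, C=25, tardiness=max(0,25-17)=8
  Job 6: p=3, d=28, C=28, tardiness=max(0,28-28)=0
Total tardiness = 29

29


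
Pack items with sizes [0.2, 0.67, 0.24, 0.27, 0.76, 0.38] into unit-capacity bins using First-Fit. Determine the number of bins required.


Place items sequentially using First-Fit:
  Item 0.2 -> new Bin 1
  Item 0.67 -> Bin 1 (now 0.87)
  Item 0.24 -> new Bin 2
  Item 0.27 -> Bin 2 (now 0.51)
  Item 0.76 -> new Bin 3
  Item 0.38 -> Bin 2 (now 0.89)
Total bins used = 3

3


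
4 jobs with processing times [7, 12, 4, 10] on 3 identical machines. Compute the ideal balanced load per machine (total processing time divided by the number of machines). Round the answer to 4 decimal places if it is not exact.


Total processing time = 7 + 12 + 4 + 10 = 33
Number of machines = 3
Ideal balanced load = 33 / 3 = 11.0

11.0


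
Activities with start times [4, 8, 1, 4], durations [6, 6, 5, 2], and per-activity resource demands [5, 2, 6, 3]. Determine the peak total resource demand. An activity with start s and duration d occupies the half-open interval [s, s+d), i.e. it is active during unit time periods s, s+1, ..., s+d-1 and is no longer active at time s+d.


Each activity i is active on [start_i, start_i + duration_i).
Compute total resource usage per time slot:
  t=0: active resources = [], total = 0
  t=1: active resources = [6], total = 6
  t=2: active resources = [6], total = 6
  t=3: active resources = [6], total = 6
  t=4: active resources = [5, 6, 3], total = 14
  t=5: active resources = [5, 6, 3], total = 14
  t=6: active resources = [5], total = 5
  t=7: active resources = [5], total = 5
  t=8: active resources = [5, 2], total = 7
  t=9: active resources = [5, 2], total = 7
  t=10: active resources = [2], total = 2
  t=11: active resources = [2], total = 2
  t=12: active resources = [2], total = 2
  t=13: active resources = [2], total = 2
Peak resource demand = 14

14


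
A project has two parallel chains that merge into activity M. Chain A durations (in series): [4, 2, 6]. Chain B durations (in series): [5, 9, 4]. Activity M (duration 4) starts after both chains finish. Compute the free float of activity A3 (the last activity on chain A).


ES(A3) = sum of predecessors on chain A = 6
EF(A3) = ES + duration = 6 + 6 = 12
Successor of A3 is M. ES(M) = max(sum(A), sum(B)) = max(12, 18) = 18
Free float = ES(successor) - EF(current) = 18 - 12 = 6

6


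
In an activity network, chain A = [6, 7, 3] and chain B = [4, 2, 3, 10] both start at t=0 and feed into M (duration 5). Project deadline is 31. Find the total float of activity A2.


Forward pass: ES(A2) = sum of predecessors on chain A = 6
EF = ES + duration = 6 + 7 = 13
Backward pass: LF(M) = deadline = 31; LS(M) = 31 - 5 = 26
LF(A2) = LS(M) - sum(successors on chain A) = 26 - 3 = 23
LS = LF - duration = 23 - 7 = 16
Total float = LS - ES = 16 - 6 = 10

10


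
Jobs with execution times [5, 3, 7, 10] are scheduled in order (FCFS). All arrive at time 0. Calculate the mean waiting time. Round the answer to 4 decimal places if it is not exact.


FCFS order (as given): [5, 3, 7, 10]
Waiting times:
  Job 1: wait = 0
  Job 2: wait = 5
  Job 3: wait = 8
  Job 4: wait = 15
Sum of waiting times = 28
Average waiting time = 28/4 = 7.0

7.0


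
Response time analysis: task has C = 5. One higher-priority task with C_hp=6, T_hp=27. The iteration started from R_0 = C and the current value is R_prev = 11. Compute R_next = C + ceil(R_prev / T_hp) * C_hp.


R_next = C + ceil(R_prev / T_hp) * C_hp
ceil(11 / 27) = ceil(0.4074) = 1
Interference = 1 * 6 = 6
R_next = 5 + 6 = 11
R_next = R_prev, so the iteration has converged (response time = 11).

11


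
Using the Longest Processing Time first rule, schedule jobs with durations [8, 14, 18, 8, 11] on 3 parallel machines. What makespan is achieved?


Sort jobs in decreasing order (LPT): [18, 14, 11, 8, 8]
Assign each job to the least loaded machine:
  Machine 1: jobs [18], load = 18
  Machine 2: jobs [14, 8], load = 22
  Machine 3: jobs [11, 8], load = 19
Makespan = max load = 22

22


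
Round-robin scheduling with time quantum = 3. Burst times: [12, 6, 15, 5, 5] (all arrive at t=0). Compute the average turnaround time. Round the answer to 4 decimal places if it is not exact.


Time quantum = 3
Execution trace:
  J1 runs 3 units, time = 3
  J2 runs 3 units, time = 6
  J3 runs 3 units, time = 9
  J4 runs 3 units, time = 12
  J5 runs 3 units, time = 15
  J1 runs 3 units, time = 18
  J2 runs 3 units, time = 21
  J3 runs 3 units, time = 24
  J4 runs 2 units, time = 26
  J5 runs 2 units, time = 28
  J1 runs 3 units, time = 31
  J3 runs 3 units, time = 34
  J1 runs 3 units, time = 37
  J3 runs 3 units, time = 40
  J3 runs 3 units, time = 43
Finish times: [37, 21, 43, 26, 28]
Average turnaround = 155/5 = 31.0

31.0


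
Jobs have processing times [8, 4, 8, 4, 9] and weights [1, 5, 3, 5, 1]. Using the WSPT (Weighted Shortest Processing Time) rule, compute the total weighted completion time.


Compute p/w ratios and sort ascending (WSPT): [(4, 5), (4, 5), (8, 3), (8, 1), (9, 1)]
Compute weighted completion times:
  Job (p=4,w=5): C=4, w*C=5*4=20
  Job (p=4,w=5): C=8, w*C=5*8=40
  Job (p=8,w=3): C=16, w*C=3*16=48
  Job (p=8,w=1): C=24, w*C=1*24=24
  Job (p=9,w=1): C=33, w*C=1*33=33
Total weighted completion time = 165

165


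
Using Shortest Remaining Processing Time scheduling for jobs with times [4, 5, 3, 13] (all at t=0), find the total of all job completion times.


Since all jobs arrive at t=0, SRPT equals SPT ordering.
SPT order: [3, 4, 5, 13]
Completion times:
  Job 1: p=3, C=3
  Job 2: p=4, C=7
  Job 3: p=5, C=12
  Job 4: p=13, C=25
Total completion time = 3 + 7 + 12 + 25 = 47

47


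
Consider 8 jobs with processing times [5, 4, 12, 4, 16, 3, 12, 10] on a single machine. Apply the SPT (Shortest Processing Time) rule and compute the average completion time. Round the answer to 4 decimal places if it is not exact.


Sort jobs by processing time (SPT order): [3, 4, 4, 5, 10, 12, 12, 16]
Compute completion times sequentially:
  Job 1: processing = 3, completes at 3
  Job 2: processing = 4, completes at 7
  Job 3: processing = 4, completes at 11
  Job 4: processing = 5, completes at 16
  Job 5: processing = 10, completes at 26
  Job 6: processing = 12, completes at 38
  Job 7: processing = 12, completes at 50
  Job 8: processing = 16, completes at 66
Sum of completion times = 217
Average completion time = 217/8 = 27.125

27.125


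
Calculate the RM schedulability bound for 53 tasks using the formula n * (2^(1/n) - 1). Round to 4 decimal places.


Compute 2^(1/53) = 1.0131641430
Subtract 1: 1.0131641430 - 1 = 0.0131641430
Multiply by n: 53 * 0.0131641430 = 0.6976995790
Round to 4 dp: 0.6977

0.6977


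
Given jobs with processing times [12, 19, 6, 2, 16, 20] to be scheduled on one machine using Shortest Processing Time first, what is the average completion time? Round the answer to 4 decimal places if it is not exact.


Sort jobs by processing time (SPT order): [2, 6, 12, 16, 19, 20]
Compute completion times sequentially:
  Job 1: processing = 2, completes at 2
  Job 2: processing = 6, completes at 8
  Job 3: processing = 12, completes at 20
  Job 4: processing = 16, completes at 36
  Job 5: processing = 19, completes at 55
  Job 6: processing = 20, completes at 75
Sum of completion times = 196
Average completion time = 196/6 = 32.6667

32.6667


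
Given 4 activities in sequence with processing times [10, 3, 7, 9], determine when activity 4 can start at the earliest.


Activity 4 starts after activities 1 through 3 complete.
Predecessor durations: [10, 3, 7]
ES = 10 + 3 + 7 = 20

20


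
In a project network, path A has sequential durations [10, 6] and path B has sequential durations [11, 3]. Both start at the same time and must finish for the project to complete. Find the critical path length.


Path A total = 10 + 6 = 16
Path B total = 11 + 3 = 14
Critical path = longest path = max(16, 14) = 16

16


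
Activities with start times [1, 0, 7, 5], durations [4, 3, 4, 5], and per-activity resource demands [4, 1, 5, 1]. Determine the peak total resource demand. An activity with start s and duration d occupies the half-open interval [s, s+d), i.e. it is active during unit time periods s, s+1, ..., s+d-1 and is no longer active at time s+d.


Each activity i is active on [start_i, start_i + duration_i).
Compute total resource usage per time slot:
  t=0: active resources = [1], total = 1
  t=1: active resources = [4, 1], total = 5
  t=2: active resources = [4, 1], total = 5
  t=3: active resources = [4], total = 4
  t=4: active resources = [4], total = 4
  t=5: active resources = [1], total = 1
  t=6: active resources = [1], total = 1
  t=7: active resources = [5, 1], total = 6
  t=8: active resources = [5, 1], total = 6
  t=9: active resources = [5, 1], total = 6
  t=10: active resources = [5], total = 5
Peak resource demand = 6

6


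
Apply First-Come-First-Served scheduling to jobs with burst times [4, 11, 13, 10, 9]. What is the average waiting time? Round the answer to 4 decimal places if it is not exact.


FCFS order (as given): [4, 11, 13, 10, 9]
Waiting times:
  Job 1: wait = 0
  Job 2: wait = 4
  Job 3: wait = 15
  Job 4: wait = 28
  Job 5: wait = 38
Sum of waiting times = 85
Average waiting time = 85/5 = 17.0

17.0


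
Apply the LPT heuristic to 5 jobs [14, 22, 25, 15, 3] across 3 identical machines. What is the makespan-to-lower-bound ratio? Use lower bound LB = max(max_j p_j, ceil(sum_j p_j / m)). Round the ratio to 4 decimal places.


LPT order: [25, 22, 15, 14, 3]
Machine loads after assignment: [25, 25, 29]
LPT makespan = 29
Lower bound = max(max_job, ceil(total/3)) = max(25, 27) = 27
Ratio = 29 / 27 = 1.0741

1.0741


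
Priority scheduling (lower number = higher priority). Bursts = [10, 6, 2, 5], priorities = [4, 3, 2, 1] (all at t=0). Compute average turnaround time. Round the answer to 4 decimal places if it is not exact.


Sort by priority (ascending = highest first):
Order: [(1, 5), (2, 2), (3, 6), (4, 10)]
Completion times:
  Priority 1, burst=5, C=5
  Priority 2, burst=2, C=7
  Priority 3, burst=6, C=13
  Priority 4, burst=10, C=23
Average turnaround = 48/4 = 12.0

12.0


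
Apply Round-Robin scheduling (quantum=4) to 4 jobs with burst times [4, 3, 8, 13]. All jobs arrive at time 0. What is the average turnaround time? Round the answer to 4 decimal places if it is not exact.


Time quantum = 4
Execution trace:
  J1 runs 4 units, time = 4
  J2 runs 3 units, time = 7
  J3 runs 4 units, time = 11
  J4 runs 4 units, time = 15
  J3 runs 4 units, time = 19
  J4 runs 4 units, time = 23
  J4 runs 4 units, time = 27
  J4 runs 1 units, time = 28
Finish times: [4, 7, 19, 28]
Average turnaround = 58/4 = 14.5

14.5


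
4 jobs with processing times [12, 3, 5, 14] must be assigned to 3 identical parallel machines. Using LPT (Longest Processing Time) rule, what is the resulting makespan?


Sort jobs in decreasing order (LPT): [14, 12, 5, 3]
Assign each job to the least loaded machine:
  Machine 1: jobs [14], load = 14
  Machine 2: jobs [12], load = 12
  Machine 3: jobs [5, 3], load = 8
Makespan = max load = 14

14


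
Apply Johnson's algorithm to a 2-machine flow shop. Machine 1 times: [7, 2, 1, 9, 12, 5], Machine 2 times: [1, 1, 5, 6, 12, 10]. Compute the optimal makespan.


Apply Johnson's rule:
  Group 1 (a <= b): [(3, 1, 5), (6, 5, 10), (5, 12, 12)]
  Group 2 (a > b): [(4, 9, 6), (1, 7, 1), (2, 2, 1)]
Optimal job order: [3, 6, 5, 4, 1, 2]
Schedule:
  Job 3: M1 done at 1, M2 done at 6
  Job 6: M1 done at 6, M2 done at 16
  Job 5: M1 done at 18, M2 done at 30
  Job 4: M1 done at 27, M2 done at 36
  Job 1: M1 done at 34, M2 done at 37
  Job 2: M1 done at 36, M2 done at 38
Makespan = 38

38


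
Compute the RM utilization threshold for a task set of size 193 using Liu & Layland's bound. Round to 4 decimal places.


Compute 2^(1/193) = 1.0035978931
Subtract 1: 1.0035978931 - 1 = 0.0035978931
Multiply by n: 193 * 0.0035978931 = 0.6943933683
Round to 4 dp: 0.6944

0.6944


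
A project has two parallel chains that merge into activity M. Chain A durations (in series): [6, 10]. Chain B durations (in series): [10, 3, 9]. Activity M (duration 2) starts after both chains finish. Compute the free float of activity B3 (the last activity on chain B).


ES(B3) = sum of predecessors on chain B = 13
EF(B3) = ES + duration = 13 + 9 = 22
Successor of B3 is M. ES(M) = max(sum(A), sum(B)) = max(16, 22) = 22
Free float = ES(successor) - EF(current) = 22 - 22 = 0

0


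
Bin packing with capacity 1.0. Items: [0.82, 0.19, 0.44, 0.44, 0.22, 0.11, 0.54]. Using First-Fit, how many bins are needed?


Place items sequentially using First-Fit:
  Item 0.82 -> new Bin 1
  Item 0.19 -> new Bin 2
  Item 0.44 -> Bin 2 (now 0.63)
  Item 0.44 -> new Bin 3
  Item 0.22 -> Bin 2 (now 0.85)
  Item 0.11 -> Bin 1 (now 0.93)
  Item 0.54 -> Bin 3 (now 0.98)
Total bins used = 3

3
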